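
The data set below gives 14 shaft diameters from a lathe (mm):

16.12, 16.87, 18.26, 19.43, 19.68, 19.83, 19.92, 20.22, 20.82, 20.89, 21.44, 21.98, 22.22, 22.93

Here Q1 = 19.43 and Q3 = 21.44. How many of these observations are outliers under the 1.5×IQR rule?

IQR = 2.01; fences at 19.43 − 3.015 = 16.415 and 21.44 + 3.015 = 24.455.
Outside the cutoffs: 16.12.

1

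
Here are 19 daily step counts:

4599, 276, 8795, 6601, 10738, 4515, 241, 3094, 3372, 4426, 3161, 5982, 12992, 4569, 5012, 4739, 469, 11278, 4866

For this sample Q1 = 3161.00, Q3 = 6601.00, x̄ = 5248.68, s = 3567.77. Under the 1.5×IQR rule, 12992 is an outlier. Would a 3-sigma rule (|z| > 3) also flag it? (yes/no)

no

z = (12992 − 5248.68) / 3567.77 = 2.17.
|z| = 2.17 ≤ 3.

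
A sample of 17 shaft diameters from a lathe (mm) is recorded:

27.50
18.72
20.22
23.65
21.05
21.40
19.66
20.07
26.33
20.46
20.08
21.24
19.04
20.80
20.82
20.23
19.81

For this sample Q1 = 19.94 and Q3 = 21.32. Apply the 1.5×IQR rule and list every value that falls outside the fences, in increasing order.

23.65, 26.33, 27.50

IQR = Q3 − Q1 = 21.32 − 19.94 = 1.38.
Lower fence = Q1 − 1.5·IQR = 19.94 − 2.07 = 17.87.
Upper fence = Q3 + 1.5·IQR = 21.32 + 2.07 = 23.39.
23.65 > 23.39 → outlier.
26.33 > 23.39 → outlier.
27.50 > 23.39 → outlier.
All remaining values lie within [17.87, 23.39].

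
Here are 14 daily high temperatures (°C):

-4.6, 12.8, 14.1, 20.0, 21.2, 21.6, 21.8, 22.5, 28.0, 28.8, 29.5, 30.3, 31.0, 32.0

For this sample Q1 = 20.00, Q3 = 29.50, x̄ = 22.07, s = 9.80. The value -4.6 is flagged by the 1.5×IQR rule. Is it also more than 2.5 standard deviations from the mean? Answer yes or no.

yes

z = (-4.6 − 22.07) / 9.80 = -2.72.
|z| = 2.72 > 2.5.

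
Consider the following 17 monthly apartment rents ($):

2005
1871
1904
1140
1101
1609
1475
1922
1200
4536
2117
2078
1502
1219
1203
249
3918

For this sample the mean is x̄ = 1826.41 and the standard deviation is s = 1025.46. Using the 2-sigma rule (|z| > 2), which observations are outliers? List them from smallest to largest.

Cutoffs at x̄ ± 2s: 1826.41 ± 2·1025.46 = [-224.51, 3877.33].
3918: z = 2.04, |z| > 2 → outlier.
4536: z = 2.64, |z| > 2 → outlier.
Every other value lies within [-224.51, 3877.33].

3918, 4536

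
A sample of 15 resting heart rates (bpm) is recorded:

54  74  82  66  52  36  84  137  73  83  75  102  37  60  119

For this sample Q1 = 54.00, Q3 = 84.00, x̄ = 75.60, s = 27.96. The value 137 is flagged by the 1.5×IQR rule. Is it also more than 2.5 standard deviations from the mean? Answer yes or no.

no

z = (137 − 75.60) / 27.96 = 2.20.
|z| = 2.20 ≤ 2.5.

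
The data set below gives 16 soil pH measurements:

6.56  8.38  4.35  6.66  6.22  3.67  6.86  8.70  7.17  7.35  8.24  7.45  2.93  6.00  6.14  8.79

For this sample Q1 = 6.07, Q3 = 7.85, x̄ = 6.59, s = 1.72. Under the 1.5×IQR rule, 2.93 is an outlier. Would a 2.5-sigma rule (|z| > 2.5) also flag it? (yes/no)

z = (2.93 − 6.59) / 1.72 = -2.13.
|z| = 2.13 ≤ 2.5.

no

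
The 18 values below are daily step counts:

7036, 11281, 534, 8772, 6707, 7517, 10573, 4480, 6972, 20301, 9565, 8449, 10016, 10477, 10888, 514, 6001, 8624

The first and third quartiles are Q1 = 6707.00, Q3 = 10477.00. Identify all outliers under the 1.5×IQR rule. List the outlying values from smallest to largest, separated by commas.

IQR = Q3 − Q1 = 10477.00 − 6707.00 = 3770.00.
Lower fence = Q1 − 1.5·IQR = 6707.00 − 5655.00 = 1052.00.
Upper fence = Q3 + 1.5·IQR = 10477.00 + 5655.00 = 16132.00.
514 < 1052.00 → outlier.
534 < 1052.00 → outlier.
20301 > 16132.00 → outlier.
All remaining values lie within [1052.00, 16132.00].

514, 534, 20301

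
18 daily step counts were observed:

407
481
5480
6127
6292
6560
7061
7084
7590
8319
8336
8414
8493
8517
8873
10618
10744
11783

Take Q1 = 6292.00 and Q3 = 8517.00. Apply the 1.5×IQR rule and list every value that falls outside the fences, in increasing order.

407, 481

IQR = Q3 − Q1 = 8517.00 − 6292.00 = 2225.00.
Lower fence = Q1 − 1.5·IQR = 6292.00 − 3337.50 = 2954.50.
Upper fence = Q3 + 1.5·IQR = 8517.00 + 3337.50 = 11854.50.
407 < 2954.50 → outlier.
481 < 2954.50 → outlier.
All remaining values lie within [2954.50, 11854.50].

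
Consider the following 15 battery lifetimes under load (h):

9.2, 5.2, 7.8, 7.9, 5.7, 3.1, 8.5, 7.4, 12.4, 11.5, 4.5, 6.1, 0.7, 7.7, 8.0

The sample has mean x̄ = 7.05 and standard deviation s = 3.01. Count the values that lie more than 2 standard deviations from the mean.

1

Cutoffs: x̄ ± 2s = [1.03, 13.07].
Outside the cutoffs: 0.7.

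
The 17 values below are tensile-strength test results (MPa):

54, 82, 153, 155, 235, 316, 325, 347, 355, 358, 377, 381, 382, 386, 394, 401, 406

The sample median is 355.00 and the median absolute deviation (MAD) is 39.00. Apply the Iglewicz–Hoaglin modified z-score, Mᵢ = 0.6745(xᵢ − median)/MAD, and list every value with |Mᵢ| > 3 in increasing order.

54, 82, 153, 155

|Mᵢ| > 3 ⇔ |xᵢ − 355.00| > 3·39.00/0.6745 = 173.46.
So outliers lie outside [181.54, 528.46].
54: M = -5.21 → outlier.
82: M = -4.72 → outlier.
153: M = -3.49 → outlier.
155: M = -3.46 → outlier.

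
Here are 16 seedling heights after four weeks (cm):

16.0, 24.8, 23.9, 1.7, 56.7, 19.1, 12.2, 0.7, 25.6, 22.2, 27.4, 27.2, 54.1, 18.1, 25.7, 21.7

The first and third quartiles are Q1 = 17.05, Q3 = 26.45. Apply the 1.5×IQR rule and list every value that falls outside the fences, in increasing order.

0.7, 1.7, 54.1, 56.7

IQR = Q3 − Q1 = 26.45 − 17.05 = 9.40.
Lower fence = Q1 − 1.5·IQR = 17.05 − 14.10 = 2.95.
Upper fence = Q3 + 1.5·IQR = 26.45 + 14.10 = 40.55.
0.7 < 2.95 → outlier.
1.7 < 2.95 → outlier.
54.1 > 40.55 → outlier.
56.7 > 40.55 → outlier.
All remaining values lie within [2.95, 40.55].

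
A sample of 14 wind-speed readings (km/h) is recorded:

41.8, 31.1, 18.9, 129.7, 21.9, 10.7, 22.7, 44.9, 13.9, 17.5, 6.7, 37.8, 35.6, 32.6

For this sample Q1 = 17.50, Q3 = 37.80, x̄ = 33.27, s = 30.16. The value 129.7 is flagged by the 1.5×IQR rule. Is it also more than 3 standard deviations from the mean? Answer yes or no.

z = (129.7 − 33.27) / 30.16 = 3.20.
|z| = 3.20 > 3.

yes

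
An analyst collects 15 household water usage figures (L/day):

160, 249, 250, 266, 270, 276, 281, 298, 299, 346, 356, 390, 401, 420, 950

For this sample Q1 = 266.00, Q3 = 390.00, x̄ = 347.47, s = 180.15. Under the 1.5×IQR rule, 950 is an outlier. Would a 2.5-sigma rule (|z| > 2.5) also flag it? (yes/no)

yes

z = (950 − 347.47) / 180.15 = 3.34.
|z| = 3.34 > 2.5.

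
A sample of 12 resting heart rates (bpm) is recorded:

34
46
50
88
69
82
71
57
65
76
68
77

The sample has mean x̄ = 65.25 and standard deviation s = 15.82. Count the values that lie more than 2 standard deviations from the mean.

Cutoffs: x̄ ± 2s = [33.61, 96.89].
Every value lies within the cutoffs.

0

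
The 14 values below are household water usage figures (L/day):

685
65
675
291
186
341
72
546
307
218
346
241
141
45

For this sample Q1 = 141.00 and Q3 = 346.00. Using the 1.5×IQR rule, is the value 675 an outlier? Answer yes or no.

yes

IQR = Q3 − Q1 = 346.00 − 141.00 = 205.00.
Lower fence = Q1 − 1.5·IQR = 141.00 − 307.50 = -166.50.
Upper fence = Q3 + 1.5·IQR = 346.00 + 307.50 = 653.50.
675 lies above the upper fence.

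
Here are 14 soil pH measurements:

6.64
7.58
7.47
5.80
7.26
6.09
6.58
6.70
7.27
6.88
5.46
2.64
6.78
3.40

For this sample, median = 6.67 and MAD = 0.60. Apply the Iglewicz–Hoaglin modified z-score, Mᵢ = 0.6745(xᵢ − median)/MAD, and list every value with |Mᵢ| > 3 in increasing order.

|Mᵢ| > 3 ⇔ |xᵢ − 6.67| > 3·0.60/0.6745 = 2.67.
So outliers lie outside [4.00, 9.34].
2.64: M = -4.53 → outlier.
3.40: M = -3.68 → outlier.

2.64, 3.40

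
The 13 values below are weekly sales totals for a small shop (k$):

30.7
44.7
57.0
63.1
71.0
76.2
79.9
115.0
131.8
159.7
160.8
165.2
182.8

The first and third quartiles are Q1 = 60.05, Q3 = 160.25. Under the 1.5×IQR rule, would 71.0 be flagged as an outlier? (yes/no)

no

IQR = Q3 − Q1 = 160.25 − 60.05 = 100.20.
Lower fence = Q1 − 1.5·IQR = 60.05 − 150.30 = -90.25.
Upper fence = Q3 + 1.5·IQR = 160.25 + 150.30 = 310.55.
71.0 lies within [-90.25, 310.55].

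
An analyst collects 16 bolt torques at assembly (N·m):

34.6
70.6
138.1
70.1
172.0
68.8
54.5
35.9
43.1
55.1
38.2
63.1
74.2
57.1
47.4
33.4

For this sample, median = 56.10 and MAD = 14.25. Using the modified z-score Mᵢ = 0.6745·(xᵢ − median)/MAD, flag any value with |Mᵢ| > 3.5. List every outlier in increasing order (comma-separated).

138.1, 172.0

|Mᵢ| > 3.5 ⇔ |xᵢ − 56.10| > 3.5·14.25/0.6745 = 73.94.
So outliers lie outside [-17.84, 130.04].
138.1: M = 3.88 → outlier.
172.0: M = 5.49 → outlier.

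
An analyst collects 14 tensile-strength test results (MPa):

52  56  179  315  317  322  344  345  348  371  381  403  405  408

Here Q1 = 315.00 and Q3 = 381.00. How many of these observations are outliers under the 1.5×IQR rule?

3

IQR = 66.00; fences at 315.00 − 99.00 = 216.00 and 381.00 + 99.00 = 480.00.
Outside the cutoffs: 52, 56, 179.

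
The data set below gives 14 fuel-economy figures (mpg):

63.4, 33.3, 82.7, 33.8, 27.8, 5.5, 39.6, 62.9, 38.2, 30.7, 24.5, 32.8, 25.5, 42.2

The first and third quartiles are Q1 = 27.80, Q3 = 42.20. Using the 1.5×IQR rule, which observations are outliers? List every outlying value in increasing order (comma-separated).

5.5, 82.7

IQR = Q3 − Q1 = 42.20 − 27.80 = 14.40.
Lower fence = Q1 − 1.5·IQR = 27.80 − 21.60 = 6.20.
Upper fence = Q3 + 1.5·IQR = 42.20 + 21.60 = 63.80.
5.5 < 6.20 → outlier.
82.7 > 63.80 → outlier.
All remaining values lie within [6.20, 63.80].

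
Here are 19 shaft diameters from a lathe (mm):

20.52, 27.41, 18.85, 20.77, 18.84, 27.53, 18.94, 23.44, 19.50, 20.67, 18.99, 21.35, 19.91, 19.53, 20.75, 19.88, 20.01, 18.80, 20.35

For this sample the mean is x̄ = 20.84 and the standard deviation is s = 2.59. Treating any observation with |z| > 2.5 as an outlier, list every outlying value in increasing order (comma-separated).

Cutoffs at x̄ ± 2.5s: 20.84 ± 2.5·2.59 = [14.365, 27.315].
27.41: z = 2.54, |z| > 2.5 → outlier.
27.53: z = 2.58, |z| > 2.5 → outlier.
Every other value lies within [14.365, 27.315].

27.41, 27.53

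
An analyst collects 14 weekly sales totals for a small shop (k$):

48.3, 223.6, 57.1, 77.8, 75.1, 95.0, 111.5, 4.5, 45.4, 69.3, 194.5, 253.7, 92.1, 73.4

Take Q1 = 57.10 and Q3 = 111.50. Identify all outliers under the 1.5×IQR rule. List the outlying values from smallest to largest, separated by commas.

IQR = Q3 − Q1 = 111.50 − 57.10 = 54.40.
Lower fence = Q1 − 1.5·IQR = 57.10 − 81.60 = -24.50.
Upper fence = Q3 + 1.5·IQR = 111.50 + 81.60 = 193.10.
194.5 > 193.10 → outlier.
223.6 > 193.10 → outlier.
253.7 > 193.10 → outlier.
All remaining values lie within [-24.50, 193.10].

194.5, 223.6, 253.7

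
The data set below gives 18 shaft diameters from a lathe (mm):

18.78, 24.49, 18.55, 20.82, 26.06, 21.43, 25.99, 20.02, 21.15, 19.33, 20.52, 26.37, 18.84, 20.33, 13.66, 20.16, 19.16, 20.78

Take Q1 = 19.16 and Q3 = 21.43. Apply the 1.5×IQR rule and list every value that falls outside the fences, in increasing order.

IQR = Q3 − Q1 = 21.43 − 19.16 = 2.27.
Lower fence = Q1 − 1.5·IQR = 19.16 − 3.405 = 15.755.
Upper fence = Q3 + 1.5·IQR = 21.43 + 3.405 = 24.835.
13.66 < 15.755 → outlier.
25.99 > 24.835 → outlier.
26.06 > 24.835 → outlier.
26.37 > 24.835 → outlier.
All remaining values lie within [15.755, 24.835].

13.66, 25.99, 26.06, 26.37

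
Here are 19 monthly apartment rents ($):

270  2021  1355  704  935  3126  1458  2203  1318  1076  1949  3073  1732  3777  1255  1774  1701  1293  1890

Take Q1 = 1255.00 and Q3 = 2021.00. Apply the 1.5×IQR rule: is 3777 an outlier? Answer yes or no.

yes

IQR = Q3 − Q1 = 2021.00 − 1255.00 = 766.00.
Lower fence = Q1 − 1.5·IQR = 1255.00 − 1149.00 = 106.00.
Upper fence = Q3 + 1.5·IQR = 2021.00 + 1149.00 = 3170.00.
3777 lies above the upper fence.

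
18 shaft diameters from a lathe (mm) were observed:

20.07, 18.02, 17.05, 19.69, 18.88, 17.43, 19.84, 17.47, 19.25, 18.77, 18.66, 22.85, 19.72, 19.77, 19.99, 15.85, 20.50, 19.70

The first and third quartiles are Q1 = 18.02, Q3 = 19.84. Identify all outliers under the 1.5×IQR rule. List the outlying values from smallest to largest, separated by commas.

IQR = Q3 − Q1 = 19.84 − 18.02 = 1.82.
Lower fence = Q1 − 1.5·IQR = 18.02 − 2.73 = 15.29.
Upper fence = Q3 + 1.5·IQR = 19.84 + 2.73 = 22.57.
22.85 > 22.57 → outlier.
All remaining values lie within [15.29, 22.57].

22.85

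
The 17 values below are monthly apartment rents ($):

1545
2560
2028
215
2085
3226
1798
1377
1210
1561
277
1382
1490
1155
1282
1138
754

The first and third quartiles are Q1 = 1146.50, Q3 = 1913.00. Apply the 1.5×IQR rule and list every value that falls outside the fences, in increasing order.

3226

IQR = Q3 − Q1 = 1913.00 − 1146.50 = 766.50.
Lower fence = Q1 − 1.5·IQR = 1146.50 − 1149.75 = -3.25.
Upper fence = Q3 + 1.5·IQR = 1913.00 + 1149.75 = 3062.75.
3226 > 3062.75 → outlier.
All remaining values lie within [-3.25, 3062.75].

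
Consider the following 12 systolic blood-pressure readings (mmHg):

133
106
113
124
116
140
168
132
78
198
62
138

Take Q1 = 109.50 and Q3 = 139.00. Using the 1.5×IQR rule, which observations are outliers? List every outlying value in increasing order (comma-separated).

62, 198

IQR = Q3 − Q1 = 139.00 − 109.50 = 29.50.
Lower fence = Q1 − 1.5·IQR = 109.50 − 44.25 = 65.25.
Upper fence = Q3 + 1.5·IQR = 139.00 + 44.25 = 183.25.
62 < 65.25 → outlier.
198 > 183.25 → outlier.
All remaining values lie within [65.25, 183.25].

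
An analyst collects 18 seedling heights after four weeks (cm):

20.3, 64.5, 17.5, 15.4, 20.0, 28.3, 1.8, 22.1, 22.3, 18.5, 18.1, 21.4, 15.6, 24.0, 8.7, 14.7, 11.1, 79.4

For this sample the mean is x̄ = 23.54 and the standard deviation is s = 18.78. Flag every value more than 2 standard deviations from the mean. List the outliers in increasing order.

Cutoffs at x̄ ± 2s: 23.54 ± 2·18.78 = [-14.02, 61.10].
64.5: z = 2.18, |z| > 2 → outlier.
79.4: z = 2.97, |z| > 2 → outlier.
Every other value lies within [-14.02, 61.10].

64.5, 79.4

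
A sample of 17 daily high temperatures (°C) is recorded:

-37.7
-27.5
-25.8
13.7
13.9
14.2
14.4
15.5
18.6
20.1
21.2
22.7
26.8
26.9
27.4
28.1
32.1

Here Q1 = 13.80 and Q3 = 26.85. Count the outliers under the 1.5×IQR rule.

IQR = 13.05; fences at 13.80 − 19.575 = -5.775 and 26.85 + 19.575 = 46.425.
Outside the cutoffs: -37.7, -27.5, -25.8.

3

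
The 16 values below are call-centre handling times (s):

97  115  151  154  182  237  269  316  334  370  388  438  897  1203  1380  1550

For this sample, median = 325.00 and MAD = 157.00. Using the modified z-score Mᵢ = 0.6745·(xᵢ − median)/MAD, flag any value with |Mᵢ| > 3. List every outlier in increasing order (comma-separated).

1203, 1380, 1550

|Mᵢ| > 3 ⇔ |xᵢ − 325.00| > 3·157.00/0.6745 = 698.30.
So outliers lie outside [-373.30, 1023.30].
1203: M = 3.77 → outlier.
1380: M = 4.53 → outlier.
1550: M = 5.26 → outlier.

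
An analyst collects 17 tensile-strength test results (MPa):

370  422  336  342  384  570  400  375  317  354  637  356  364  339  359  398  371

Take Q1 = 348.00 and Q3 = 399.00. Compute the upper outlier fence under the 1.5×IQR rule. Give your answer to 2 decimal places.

475.50

IQR = Q3 − Q1 = 399.00 − 348.00 = 51.00.
Lower fence = Q1 − 1.5·IQR = 348.00 − 76.50 = 271.50.
Upper fence = Q3 + 1.5·IQR = 399.00 + 76.50 = 475.50.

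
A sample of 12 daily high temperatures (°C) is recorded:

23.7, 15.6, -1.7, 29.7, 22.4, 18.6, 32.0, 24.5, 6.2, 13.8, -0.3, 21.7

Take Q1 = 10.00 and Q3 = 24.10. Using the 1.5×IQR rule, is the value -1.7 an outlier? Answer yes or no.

no

IQR = Q3 − Q1 = 24.10 − 10.00 = 14.10.
Lower fence = Q1 − 1.5·IQR = 10.00 − 21.15 = -11.15.
Upper fence = Q3 + 1.5·IQR = 24.10 + 21.15 = 45.25.
-1.7 lies within [-11.15, 45.25].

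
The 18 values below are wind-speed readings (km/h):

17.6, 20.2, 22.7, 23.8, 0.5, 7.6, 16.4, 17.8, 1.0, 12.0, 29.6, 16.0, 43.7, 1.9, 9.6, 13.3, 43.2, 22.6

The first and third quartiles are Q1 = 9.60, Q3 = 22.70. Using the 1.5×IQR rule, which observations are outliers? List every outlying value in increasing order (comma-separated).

IQR = Q3 − Q1 = 22.70 − 9.60 = 13.10.
Lower fence = Q1 − 1.5·IQR = 9.60 − 19.65 = -10.05.
Upper fence = Q3 + 1.5·IQR = 22.70 + 19.65 = 42.35.
43.2 > 42.35 → outlier.
43.7 > 42.35 → outlier.
All remaining values lie within [-10.05, 42.35].

43.2, 43.7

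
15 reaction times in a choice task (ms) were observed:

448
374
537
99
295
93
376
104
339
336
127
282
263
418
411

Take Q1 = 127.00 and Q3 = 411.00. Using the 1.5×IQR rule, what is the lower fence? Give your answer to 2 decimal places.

-299.00

IQR = Q3 − Q1 = 411.00 − 127.00 = 284.00.
Lower fence = Q1 − 1.5·IQR = 127.00 − 426.00 = -299.00.
Upper fence = Q3 + 1.5·IQR = 411.00 + 426.00 = 837.00.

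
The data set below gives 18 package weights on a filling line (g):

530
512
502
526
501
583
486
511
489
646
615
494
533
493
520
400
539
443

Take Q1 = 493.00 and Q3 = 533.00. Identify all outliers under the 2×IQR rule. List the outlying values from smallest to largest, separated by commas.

IQR = Q3 − Q1 = 533.00 − 493.00 = 40.00.
Lower fence = Q1 − 2·IQR = 493.00 − 80.00 = 413.00.
Upper fence = Q3 + 2·IQR = 533.00 + 80.00 = 613.00.
400 < 413.00 → outlier.
615 > 613.00 → outlier.
646 > 613.00 → outlier.
All remaining values lie within [413.00, 613.00].

400, 615, 646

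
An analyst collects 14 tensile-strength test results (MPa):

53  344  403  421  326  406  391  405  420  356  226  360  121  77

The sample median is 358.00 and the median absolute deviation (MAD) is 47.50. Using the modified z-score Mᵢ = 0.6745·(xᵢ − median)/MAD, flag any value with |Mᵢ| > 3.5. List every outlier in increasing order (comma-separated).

|Mᵢ| > 3.5 ⇔ |xᵢ − 358.00| > 3.5·47.50/0.6745 = 246.48.
So outliers lie outside [111.52, 604.48].
53: M = -4.33 → outlier.
77: M = -3.99 → outlier.

53, 77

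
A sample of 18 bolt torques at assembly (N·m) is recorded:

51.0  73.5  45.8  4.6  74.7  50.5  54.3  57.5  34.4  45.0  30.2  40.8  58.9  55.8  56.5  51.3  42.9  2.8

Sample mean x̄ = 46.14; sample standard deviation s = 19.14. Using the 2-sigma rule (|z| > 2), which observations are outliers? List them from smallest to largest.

2.8, 4.6

Cutoffs at x̄ ± 2s: 46.14 ± 2·19.14 = [7.86, 84.42].
2.8: z = -2.26, |z| > 2 → outlier.
4.6: z = -2.17, |z| > 2 → outlier.
Every other value lies within [7.86, 84.42].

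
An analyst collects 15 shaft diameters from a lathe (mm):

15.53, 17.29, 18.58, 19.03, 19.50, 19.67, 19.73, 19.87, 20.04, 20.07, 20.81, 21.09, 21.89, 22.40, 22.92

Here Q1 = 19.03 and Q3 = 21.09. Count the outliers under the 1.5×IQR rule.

1

IQR = 2.06; fences at 19.03 − 3.09 = 15.94 and 21.09 + 3.09 = 24.18.
Outside the cutoffs: 15.53.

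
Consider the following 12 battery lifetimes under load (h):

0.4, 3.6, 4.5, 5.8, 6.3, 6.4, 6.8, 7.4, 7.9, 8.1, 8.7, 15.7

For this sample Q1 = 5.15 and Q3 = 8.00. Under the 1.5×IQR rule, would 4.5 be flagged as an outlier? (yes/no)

IQR = Q3 − Q1 = 8.00 − 5.15 = 2.85.
Lower fence = Q1 − 1.5·IQR = 5.15 − 4.275 = 0.875.
Upper fence = Q3 + 1.5·IQR = 8.00 + 4.275 = 12.275.
4.5 lies within [0.875, 12.275].

no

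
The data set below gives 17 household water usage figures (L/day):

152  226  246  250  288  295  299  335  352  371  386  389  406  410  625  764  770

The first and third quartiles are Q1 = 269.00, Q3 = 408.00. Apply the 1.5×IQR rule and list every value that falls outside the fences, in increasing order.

IQR = Q3 − Q1 = 408.00 − 269.00 = 139.00.
Lower fence = Q1 − 1.5·IQR = 269.00 − 208.50 = 60.50.
Upper fence = Q3 + 1.5·IQR = 408.00 + 208.50 = 616.50.
625 > 616.50 → outlier.
764 > 616.50 → outlier.
770 > 616.50 → outlier.
All remaining values lie within [60.50, 616.50].

625, 764, 770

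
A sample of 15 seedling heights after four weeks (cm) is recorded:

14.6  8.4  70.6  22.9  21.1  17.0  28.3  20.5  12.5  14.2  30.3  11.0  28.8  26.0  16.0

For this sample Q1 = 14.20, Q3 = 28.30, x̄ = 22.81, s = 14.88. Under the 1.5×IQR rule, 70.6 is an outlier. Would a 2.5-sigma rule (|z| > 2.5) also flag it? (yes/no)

z = (70.6 − 22.81) / 14.88 = 3.21.
|z| = 3.21 > 2.5.

yes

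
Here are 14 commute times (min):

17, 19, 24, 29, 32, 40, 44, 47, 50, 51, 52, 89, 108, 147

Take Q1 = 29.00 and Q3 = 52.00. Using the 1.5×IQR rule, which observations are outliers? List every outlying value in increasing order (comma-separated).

IQR = Q3 − Q1 = 52.00 − 29.00 = 23.00.
Lower fence = Q1 − 1.5·IQR = 29.00 − 34.50 = -5.50.
Upper fence = Q3 + 1.5·IQR = 52.00 + 34.50 = 86.50.
89 > 86.50 → outlier.
108 > 86.50 → outlier.
147 > 86.50 → outlier.
All remaining values lie within [-5.50, 86.50].

89, 108, 147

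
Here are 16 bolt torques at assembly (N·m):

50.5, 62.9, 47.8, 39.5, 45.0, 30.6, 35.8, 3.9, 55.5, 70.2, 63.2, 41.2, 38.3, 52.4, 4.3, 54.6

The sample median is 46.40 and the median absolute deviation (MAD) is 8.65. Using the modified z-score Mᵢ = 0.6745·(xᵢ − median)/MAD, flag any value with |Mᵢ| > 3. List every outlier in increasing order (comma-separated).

3.9, 4.3

|Mᵢ| > 3 ⇔ |xᵢ − 46.40| > 3·8.65/0.6745 = 38.47.
So outliers lie outside [7.93, 84.87].
3.9: M = -3.31 → outlier.
4.3: M = -3.28 → outlier.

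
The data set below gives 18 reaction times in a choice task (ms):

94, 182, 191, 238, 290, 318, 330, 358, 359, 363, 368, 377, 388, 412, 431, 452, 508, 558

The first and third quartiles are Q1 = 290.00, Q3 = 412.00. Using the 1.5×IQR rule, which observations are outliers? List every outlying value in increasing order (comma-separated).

94

IQR = Q3 − Q1 = 412.00 − 290.00 = 122.00.
Lower fence = Q1 − 1.5·IQR = 290.00 − 183.00 = 107.00.
Upper fence = Q3 + 1.5·IQR = 412.00 + 183.00 = 595.00.
94 < 107.00 → outlier.
All remaining values lie within [107.00, 595.00].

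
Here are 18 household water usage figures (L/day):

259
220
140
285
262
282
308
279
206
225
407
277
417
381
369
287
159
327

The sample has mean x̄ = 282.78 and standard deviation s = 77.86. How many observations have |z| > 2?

0

Cutoffs: x̄ ± 2s = [127.06, 438.50].
Every value lies within the cutoffs.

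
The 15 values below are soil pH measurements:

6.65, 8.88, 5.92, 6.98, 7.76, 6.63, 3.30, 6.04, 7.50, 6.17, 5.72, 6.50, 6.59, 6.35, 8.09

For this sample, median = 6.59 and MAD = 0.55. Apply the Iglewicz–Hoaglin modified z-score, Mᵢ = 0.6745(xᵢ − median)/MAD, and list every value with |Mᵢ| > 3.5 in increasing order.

|Mᵢ| > 3.5 ⇔ |xᵢ − 6.59| > 3.5·0.55/0.6745 = 2.85.
So outliers lie outside [3.74, 9.44].
3.30: M = -4.03 → outlier.

3.30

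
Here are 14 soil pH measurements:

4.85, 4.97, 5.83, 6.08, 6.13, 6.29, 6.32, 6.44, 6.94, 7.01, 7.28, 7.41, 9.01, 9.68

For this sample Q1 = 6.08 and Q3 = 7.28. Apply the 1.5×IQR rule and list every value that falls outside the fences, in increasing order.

9.68

IQR = Q3 − Q1 = 7.28 − 6.08 = 1.20.
Lower fence = Q1 − 1.5·IQR = 6.08 − 1.80 = 4.28.
Upper fence = Q3 + 1.5·IQR = 7.28 + 1.80 = 9.08.
9.68 > 9.08 → outlier.
All remaining values lie within [4.28, 9.08].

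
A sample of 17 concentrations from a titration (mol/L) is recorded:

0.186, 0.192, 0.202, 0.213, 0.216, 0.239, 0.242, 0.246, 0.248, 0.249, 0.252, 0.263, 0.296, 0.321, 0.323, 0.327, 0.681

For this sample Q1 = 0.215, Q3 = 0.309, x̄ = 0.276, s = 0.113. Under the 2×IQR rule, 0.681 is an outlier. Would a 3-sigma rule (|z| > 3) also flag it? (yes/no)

z = (0.681 − 0.276) / 0.113 = 3.58.
|z| = 3.58 > 3.

yes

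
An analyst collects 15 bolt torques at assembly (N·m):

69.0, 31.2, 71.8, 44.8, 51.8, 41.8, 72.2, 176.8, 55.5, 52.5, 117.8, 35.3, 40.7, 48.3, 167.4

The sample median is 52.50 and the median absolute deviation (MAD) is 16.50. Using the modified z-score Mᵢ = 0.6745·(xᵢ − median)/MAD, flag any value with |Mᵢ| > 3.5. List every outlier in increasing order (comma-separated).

167.4, 176.8

|Mᵢ| > 3.5 ⇔ |xᵢ − 52.50| > 3.5·16.50/0.6745 = 85.62.
So outliers lie outside [-33.12, 138.12].
167.4: M = 4.70 → outlier.
176.8: M = 5.08 → outlier.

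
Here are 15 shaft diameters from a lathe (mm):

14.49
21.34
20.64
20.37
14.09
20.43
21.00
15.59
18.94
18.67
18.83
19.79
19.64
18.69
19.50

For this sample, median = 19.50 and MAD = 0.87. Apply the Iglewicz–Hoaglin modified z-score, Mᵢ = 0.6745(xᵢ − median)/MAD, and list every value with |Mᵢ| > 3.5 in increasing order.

|Mᵢ| > 3.5 ⇔ |xᵢ − 19.50| > 3.5·0.87/0.6745 = 4.51.
So outliers lie outside [14.99, 24.01].
14.09: M = -4.19 → outlier.
14.49: M = -3.88 → outlier.

14.09, 14.49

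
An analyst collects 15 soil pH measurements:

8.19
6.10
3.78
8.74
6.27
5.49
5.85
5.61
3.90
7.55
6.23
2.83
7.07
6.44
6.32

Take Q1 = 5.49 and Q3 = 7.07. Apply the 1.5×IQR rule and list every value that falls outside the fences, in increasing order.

2.83

IQR = Q3 − Q1 = 7.07 − 5.49 = 1.58.
Lower fence = Q1 − 1.5·IQR = 5.49 − 2.37 = 3.12.
Upper fence = Q3 + 1.5·IQR = 7.07 + 2.37 = 9.44.
2.83 < 3.12 → outlier.
All remaining values lie within [3.12, 9.44].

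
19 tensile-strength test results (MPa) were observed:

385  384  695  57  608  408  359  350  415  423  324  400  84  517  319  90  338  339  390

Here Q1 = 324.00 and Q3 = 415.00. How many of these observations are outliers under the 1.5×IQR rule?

IQR = 91.00; fences at 324.00 − 136.50 = 187.50 and 415.00 + 136.50 = 551.50.
Outside the cutoffs: 57, 84, 90, 608, 695.

5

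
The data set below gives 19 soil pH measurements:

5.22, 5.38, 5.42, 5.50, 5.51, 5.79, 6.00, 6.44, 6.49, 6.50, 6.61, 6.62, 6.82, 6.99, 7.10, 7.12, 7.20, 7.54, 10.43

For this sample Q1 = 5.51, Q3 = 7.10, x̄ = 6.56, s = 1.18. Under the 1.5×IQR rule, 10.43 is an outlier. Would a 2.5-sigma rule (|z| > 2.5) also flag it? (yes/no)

z = (10.43 − 6.56) / 1.18 = 3.28.
|z| = 3.28 > 2.5.

yes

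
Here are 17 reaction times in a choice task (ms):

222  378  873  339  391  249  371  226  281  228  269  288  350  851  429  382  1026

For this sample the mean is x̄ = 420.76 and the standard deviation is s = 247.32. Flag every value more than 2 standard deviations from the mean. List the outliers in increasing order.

Cutoffs at x̄ ± 2s: 420.76 ± 2·247.32 = [-73.88, 915.40].
1026: z = 2.45, |z| > 2 → outlier.
Every other value lies within [-73.88, 915.40].

1026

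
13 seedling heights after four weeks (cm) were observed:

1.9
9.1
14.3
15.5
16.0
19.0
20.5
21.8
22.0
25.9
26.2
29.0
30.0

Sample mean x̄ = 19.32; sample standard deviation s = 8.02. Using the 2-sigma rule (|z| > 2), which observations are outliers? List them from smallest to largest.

1.9

Cutoffs at x̄ ± 2s: 19.32 ± 2·8.02 = [3.28, 35.36].
1.9: z = -2.17, |z| > 2 → outlier.
Every other value lies within [3.28, 35.36].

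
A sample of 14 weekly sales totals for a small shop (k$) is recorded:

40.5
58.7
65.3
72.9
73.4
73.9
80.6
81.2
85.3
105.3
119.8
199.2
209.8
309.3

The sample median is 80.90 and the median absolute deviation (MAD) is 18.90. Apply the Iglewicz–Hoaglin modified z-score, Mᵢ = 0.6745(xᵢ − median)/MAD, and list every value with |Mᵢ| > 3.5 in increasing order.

|Mᵢ| > 3.5 ⇔ |xᵢ − 80.90| > 3.5·18.90/0.6745 = 98.07.
So outliers lie outside [-17.17, 178.97].
199.2: M = 4.22 → outlier.
209.8: M = 4.60 → outlier.
309.3: M = 8.15 → outlier.

199.2, 209.8, 309.3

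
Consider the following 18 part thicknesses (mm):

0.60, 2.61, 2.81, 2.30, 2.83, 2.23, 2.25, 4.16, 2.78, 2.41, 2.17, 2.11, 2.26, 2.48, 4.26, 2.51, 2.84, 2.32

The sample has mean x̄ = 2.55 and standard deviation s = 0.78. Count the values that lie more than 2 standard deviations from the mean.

Cutoffs: x̄ ± 2s = [0.99, 4.11].
Outside the cutoffs: 0.60, 4.16, 4.26.

3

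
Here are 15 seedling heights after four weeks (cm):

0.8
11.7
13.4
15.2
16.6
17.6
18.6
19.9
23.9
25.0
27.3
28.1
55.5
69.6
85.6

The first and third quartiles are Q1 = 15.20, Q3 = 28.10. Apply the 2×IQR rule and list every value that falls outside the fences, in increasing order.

IQR = Q3 − Q1 = 28.10 − 15.20 = 12.90.
Lower fence = Q1 − 2·IQR = 15.20 − 25.80 = -10.60.
Upper fence = Q3 + 2·IQR = 28.10 + 25.80 = 53.90.
55.5 > 53.90 → outlier.
69.6 > 53.90 → outlier.
85.6 > 53.90 → outlier.
All remaining values lie within [-10.60, 53.90].

55.5, 69.6, 85.6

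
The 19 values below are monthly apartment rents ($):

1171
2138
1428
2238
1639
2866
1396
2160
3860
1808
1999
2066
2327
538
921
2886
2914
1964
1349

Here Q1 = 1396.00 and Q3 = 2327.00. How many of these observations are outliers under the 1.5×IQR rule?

1

IQR = 931.00; fences at 1396.00 − 1396.50 = -0.50 and 2327.00 + 1396.50 = 3723.50.
Outside the cutoffs: 3860.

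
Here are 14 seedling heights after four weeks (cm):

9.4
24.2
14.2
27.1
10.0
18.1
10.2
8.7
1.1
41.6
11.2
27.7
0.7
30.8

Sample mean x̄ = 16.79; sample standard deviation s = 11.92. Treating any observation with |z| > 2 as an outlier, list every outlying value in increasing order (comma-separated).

41.6

Cutoffs at x̄ ± 2s: 16.79 ± 2·11.92 = [-7.05, 40.63].
41.6: z = 2.08, |z| > 2 → outlier.
Every other value lies within [-7.05, 40.63].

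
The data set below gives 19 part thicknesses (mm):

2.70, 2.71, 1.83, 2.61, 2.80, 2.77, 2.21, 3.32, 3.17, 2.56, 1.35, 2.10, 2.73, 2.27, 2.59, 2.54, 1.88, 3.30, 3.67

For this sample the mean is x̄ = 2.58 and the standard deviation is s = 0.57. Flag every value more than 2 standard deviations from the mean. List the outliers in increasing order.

1.35

Cutoffs at x̄ ± 2s: 2.58 ± 2·0.57 = [1.44, 3.72].
1.35: z = -2.16, |z| > 2 → outlier.
Every other value lies within [1.44, 3.72].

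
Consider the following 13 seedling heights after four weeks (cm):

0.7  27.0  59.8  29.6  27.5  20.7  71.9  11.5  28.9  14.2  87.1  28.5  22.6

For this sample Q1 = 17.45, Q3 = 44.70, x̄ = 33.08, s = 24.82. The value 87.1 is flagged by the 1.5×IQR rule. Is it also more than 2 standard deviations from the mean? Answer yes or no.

z = (87.1 − 33.08) / 24.82 = 2.18.
|z| = 2.18 > 2.

yes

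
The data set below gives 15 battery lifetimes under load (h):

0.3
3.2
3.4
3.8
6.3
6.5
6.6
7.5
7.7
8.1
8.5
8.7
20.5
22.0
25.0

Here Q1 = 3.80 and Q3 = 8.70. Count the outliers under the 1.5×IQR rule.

3

IQR = 4.90; fences at 3.80 − 7.35 = -3.55 and 8.70 + 7.35 = 16.05.
Outside the cutoffs: 20.5, 22.0, 25.0.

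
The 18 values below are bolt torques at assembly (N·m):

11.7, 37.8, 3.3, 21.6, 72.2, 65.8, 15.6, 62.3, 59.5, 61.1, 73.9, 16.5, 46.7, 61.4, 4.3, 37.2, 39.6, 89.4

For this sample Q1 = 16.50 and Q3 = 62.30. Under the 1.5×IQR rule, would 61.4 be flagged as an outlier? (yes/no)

IQR = Q3 − Q1 = 62.30 − 16.50 = 45.80.
Lower fence = Q1 − 1.5·IQR = 16.50 − 68.70 = -52.20.
Upper fence = Q3 + 1.5·IQR = 62.30 + 68.70 = 131.00.
61.4 lies within [-52.20, 131.00].

no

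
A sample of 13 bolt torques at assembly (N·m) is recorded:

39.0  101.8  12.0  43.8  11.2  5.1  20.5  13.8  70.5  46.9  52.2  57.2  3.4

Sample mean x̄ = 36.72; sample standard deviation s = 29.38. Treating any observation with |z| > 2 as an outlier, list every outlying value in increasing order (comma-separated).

Cutoffs at x̄ ± 2s: 36.72 ± 2·29.38 = [-22.04, 95.48].
101.8: z = 2.22, |z| > 2 → outlier.
Every other value lies within [-22.04, 95.48].

101.8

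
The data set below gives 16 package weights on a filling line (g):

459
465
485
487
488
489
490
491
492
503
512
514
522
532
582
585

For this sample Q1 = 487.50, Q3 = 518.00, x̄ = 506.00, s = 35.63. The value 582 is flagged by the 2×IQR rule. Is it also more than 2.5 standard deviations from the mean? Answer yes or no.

z = (582 − 506.00) / 35.63 = 2.13.
|z| = 2.13 ≤ 2.5.

no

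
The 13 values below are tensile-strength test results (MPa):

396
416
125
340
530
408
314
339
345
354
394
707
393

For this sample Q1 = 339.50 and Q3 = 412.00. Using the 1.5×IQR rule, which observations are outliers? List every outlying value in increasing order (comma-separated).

125, 530, 707

IQR = Q3 − Q1 = 412.00 − 339.50 = 72.50.
Lower fence = Q1 − 1.5·IQR = 339.50 − 108.75 = 230.75.
Upper fence = Q3 + 1.5·IQR = 412.00 + 108.75 = 520.75.
125 < 230.75 → outlier.
530 > 520.75 → outlier.
707 > 520.75 → outlier.
All remaining values lie within [230.75, 520.75].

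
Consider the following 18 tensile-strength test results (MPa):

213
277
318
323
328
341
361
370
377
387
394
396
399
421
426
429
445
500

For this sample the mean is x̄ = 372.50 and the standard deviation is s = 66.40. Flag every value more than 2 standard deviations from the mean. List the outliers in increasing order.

Cutoffs at x̄ ± 2s: 372.50 ± 2·66.40 = [239.70, 505.30].
213: z = -2.40, |z| > 2 → outlier.
Every other value lies within [239.70, 505.30].

213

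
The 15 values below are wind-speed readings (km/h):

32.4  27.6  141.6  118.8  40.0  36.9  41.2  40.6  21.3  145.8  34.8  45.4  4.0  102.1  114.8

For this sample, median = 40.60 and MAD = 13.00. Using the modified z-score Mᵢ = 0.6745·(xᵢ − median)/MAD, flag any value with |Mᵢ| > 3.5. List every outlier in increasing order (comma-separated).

114.8, 118.8, 141.6, 145.8

|Mᵢ| > 3.5 ⇔ |xᵢ − 40.60| > 3.5·13.00/0.6745 = 67.46.
So outliers lie outside [-26.86, 108.06].
114.8: M = 3.85 → outlier.
118.8: M = 4.06 → outlier.
141.6: M = 5.24 → outlier.
145.8: M = 5.46 → outlier.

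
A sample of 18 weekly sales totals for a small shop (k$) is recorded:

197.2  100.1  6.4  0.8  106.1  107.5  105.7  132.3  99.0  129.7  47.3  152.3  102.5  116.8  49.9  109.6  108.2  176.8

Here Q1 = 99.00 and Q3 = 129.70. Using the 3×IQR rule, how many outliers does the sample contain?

IQR = 30.70; fences at 99.00 − 92.10 = 6.90 and 129.70 + 92.10 = 221.80.
Outside the cutoffs: 0.8, 6.4.

2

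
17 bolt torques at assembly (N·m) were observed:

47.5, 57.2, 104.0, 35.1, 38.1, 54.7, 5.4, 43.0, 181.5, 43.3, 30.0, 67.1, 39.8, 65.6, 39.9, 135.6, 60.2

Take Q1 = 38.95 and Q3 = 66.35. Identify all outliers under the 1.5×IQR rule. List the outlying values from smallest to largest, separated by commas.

IQR = Q3 − Q1 = 66.35 − 38.95 = 27.40.
Lower fence = Q1 − 1.5·IQR = 38.95 − 41.10 = -2.15.
Upper fence = Q3 + 1.5·IQR = 66.35 + 41.10 = 107.45.
135.6 > 107.45 → outlier.
181.5 > 107.45 → outlier.
All remaining values lie within [-2.15, 107.45].

135.6, 181.5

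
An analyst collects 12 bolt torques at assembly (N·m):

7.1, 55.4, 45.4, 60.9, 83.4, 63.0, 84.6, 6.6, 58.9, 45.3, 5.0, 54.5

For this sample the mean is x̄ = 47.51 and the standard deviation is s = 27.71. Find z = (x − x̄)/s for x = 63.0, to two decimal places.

z = (63.0 − 47.51) / 27.71 = 0.56.

0.56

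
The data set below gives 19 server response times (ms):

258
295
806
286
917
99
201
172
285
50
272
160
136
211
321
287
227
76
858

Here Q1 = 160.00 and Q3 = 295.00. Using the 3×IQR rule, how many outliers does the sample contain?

3

IQR = 135.00; fences at 160.00 − 405.00 = -245.00 and 295.00 + 405.00 = 700.00.
Outside the cutoffs: 806, 858, 917.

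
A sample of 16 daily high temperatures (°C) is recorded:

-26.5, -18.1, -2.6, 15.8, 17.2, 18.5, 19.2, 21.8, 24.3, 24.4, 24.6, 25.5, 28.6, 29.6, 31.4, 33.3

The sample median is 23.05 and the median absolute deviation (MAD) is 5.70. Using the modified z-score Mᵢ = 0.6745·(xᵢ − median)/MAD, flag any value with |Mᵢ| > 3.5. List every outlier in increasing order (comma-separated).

|Mᵢ| > 3.5 ⇔ |xᵢ − 23.05| > 3.5·5.70/0.6745 = 29.58.
So outliers lie outside [-6.53, 52.63].
-26.5: M = -5.86 → outlier.
-18.1: M = -4.87 → outlier.

-26.5, -18.1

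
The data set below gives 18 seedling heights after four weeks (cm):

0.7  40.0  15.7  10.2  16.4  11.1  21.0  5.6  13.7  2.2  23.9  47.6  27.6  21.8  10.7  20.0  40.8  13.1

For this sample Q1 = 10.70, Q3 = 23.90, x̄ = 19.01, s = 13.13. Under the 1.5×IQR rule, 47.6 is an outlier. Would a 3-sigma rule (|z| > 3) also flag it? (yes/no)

z = (47.6 − 19.01) / 13.13 = 2.18.
|z| = 2.18 ≤ 3.

no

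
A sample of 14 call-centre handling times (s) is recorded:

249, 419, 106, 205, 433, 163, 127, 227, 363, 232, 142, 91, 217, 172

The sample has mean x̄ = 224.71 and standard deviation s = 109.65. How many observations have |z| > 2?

Cutoffs: x̄ ± 2s = [5.41, 444.01].
Every value lies within the cutoffs.

0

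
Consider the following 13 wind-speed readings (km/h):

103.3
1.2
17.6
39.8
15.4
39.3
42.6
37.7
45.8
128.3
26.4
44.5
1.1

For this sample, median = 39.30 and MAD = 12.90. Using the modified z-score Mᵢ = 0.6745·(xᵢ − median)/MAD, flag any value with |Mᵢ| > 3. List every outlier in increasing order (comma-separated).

103.3, 128.3

|Mᵢ| > 3 ⇔ |xᵢ − 39.30| > 3·12.90/0.6745 = 57.38.
So outliers lie outside [-18.08, 96.68].
103.3: M = 3.35 → outlier.
128.3: M = 4.65 → outlier.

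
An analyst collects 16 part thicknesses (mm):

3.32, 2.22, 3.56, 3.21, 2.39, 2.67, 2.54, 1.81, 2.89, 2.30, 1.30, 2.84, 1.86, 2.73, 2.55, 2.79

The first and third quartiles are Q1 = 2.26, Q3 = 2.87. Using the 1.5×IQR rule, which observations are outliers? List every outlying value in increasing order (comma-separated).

1.30

IQR = Q3 − Q1 = 2.87 − 2.26 = 0.61.
Lower fence = Q1 − 1.5·IQR = 2.26 − 0.915 = 1.345.
Upper fence = Q3 + 1.5·IQR = 2.87 + 0.915 = 3.785.
1.30 < 1.345 → outlier.
All remaining values lie within [1.345, 3.785].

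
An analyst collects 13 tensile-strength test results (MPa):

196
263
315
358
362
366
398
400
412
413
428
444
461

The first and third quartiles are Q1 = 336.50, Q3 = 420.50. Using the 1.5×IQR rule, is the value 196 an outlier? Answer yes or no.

IQR = Q3 − Q1 = 420.50 − 336.50 = 84.00.
Lower fence = Q1 − 1.5·IQR = 336.50 − 126.00 = 210.50.
Upper fence = Q3 + 1.5·IQR = 420.50 + 126.00 = 546.50.
196 lies below the lower fence.

yes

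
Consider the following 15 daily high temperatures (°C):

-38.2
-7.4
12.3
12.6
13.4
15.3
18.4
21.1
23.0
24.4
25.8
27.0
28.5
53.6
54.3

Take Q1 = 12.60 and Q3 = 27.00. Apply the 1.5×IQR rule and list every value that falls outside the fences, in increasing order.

-38.2, 53.6, 54.3

IQR = Q3 − Q1 = 27.00 − 12.60 = 14.40.
Lower fence = Q1 − 1.5·IQR = 12.60 − 21.60 = -9.00.
Upper fence = Q3 + 1.5·IQR = 27.00 + 21.60 = 48.60.
-38.2 < -9.00 → outlier.
53.6 > 48.60 → outlier.
54.3 > 48.60 → outlier.
All remaining values lie within [-9.00, 48.60].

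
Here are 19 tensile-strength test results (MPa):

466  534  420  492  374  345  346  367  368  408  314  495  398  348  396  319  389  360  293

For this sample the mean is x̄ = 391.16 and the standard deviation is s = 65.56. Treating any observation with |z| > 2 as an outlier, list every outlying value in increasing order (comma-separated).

Cutoffs at x̄ ± 2s: 391.16 ± 2·65.56 = [260.04, 522.28].
534: z = 2.18, |z| > 2 → outlier.
Every other value lies within [260.04, 522.28].

534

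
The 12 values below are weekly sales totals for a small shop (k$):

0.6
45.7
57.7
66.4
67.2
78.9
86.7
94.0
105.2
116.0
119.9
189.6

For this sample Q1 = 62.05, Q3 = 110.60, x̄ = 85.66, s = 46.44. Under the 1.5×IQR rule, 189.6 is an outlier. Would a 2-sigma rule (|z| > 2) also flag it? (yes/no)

z = (189.6 − 85.66) / 46.44 = 2.24.
|z| = 2.24 > 2.

yes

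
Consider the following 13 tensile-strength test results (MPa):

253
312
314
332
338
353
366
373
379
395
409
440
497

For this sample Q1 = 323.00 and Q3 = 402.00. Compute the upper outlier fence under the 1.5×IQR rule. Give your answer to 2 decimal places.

520.50

IQR = Q3 − Q1 = 402.00 − 323.00 = 79.00.
Lower fence = Q1 − 1.5·IQR = 323.00 − 118.50 = 204.50.
Upper fence = Q3 + 1.5·IQR = 402.00 + 118.50 = 520.50.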